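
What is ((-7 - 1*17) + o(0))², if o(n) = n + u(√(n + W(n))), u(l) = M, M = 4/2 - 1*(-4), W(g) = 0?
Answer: 324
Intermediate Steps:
M = 6 (M = 4*(½) + 4 = 2 + 4 = 6)
u(l) = 6
o(n) = 6 + n (o(n) = n + 6 = 6 + n)
((-7 - 1*17) + o(0))² = ((-7 - 1*17) + (6 + 0))² = ((-7 - 17) + 6)² = (-24 + 6)² = (-18)² = 324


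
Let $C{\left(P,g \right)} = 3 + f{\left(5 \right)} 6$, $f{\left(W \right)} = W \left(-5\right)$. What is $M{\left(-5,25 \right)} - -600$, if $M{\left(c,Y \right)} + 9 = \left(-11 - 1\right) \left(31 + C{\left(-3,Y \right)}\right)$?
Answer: $1983$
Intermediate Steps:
$f{\left(W \right)} = - 5 W$
$C{\left(P,g \right)} = -147$ ($C{\left(P,g \right)} = 3 + \left(-5\right) 5 \cdot 6 = 3 - 150 = -147$)
$M{\left(c,Y \right)} = 1383$ ($M{\left(c,Y \right)} = -9 + \left(-11 - 1\right) \left(31 - 147\right) = -9 - -1392 = -9 + 1392 = 1383$)
$M{\left(-5,25 \right)} - -600 = 1383 - -600 = 1383 + 600 = 1983$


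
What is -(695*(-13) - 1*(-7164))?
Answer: 1871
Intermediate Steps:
-(695*(-13) - 1*(-7164)) = -(-9035 + 7164) = -1*(-1871) = 1871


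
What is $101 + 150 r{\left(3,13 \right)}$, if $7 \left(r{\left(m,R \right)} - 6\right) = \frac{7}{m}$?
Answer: $1051$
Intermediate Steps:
$r{\left(m,R \right)} = 6 + \frac{1}{m}$ ($r{\left(m,R \right)} = 6 + \frac{7 \frac{1}{m}}{7} = 6 + \frac{1}{m}$)
$101 + 150 r{\left(3,13 \right)} = 101 + 150 \left(6 + \frac{1}{3}\right) = 101 + 150 \cdot \frac{19}{3} = 101 + 950 = 1051$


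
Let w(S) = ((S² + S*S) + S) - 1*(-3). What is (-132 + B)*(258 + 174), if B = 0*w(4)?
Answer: -57024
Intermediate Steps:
w(S) = 3 + S + 2*S² (w(S) = ((S² + S²) + S) + 3 = (2*S² + S) + 3 = (S + 2*S²) + 3 = 3 + S + 2*S²)
B = 0 (B = 0*(3 + 4 + 2*4²) = 0*(3 + 4 + 2*16) = 0*(3 + 4 + 32) = 0*39 = 0)
(-132 + B)*(258 + 174) = (-132 + 0)*(258 + 174) = -132*432 = -57024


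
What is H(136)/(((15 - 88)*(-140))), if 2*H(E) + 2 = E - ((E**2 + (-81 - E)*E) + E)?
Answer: 5507/10220 ≈ 0.53885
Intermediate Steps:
H(E) = -1 - E**2/2 - E*(-81 - E)/2 (H(E) = -1 + (E - ((E**2 + (-81 - E)*E) + E))/2 = -1 + (E - ((E**2 + E*(-81 - E)) + E))/2 = -1 + (E - (E + E**2 + E*(-81 - E)))/2 = -1 + (E + (-E - E**2 - E*(-81 - E)))/2 = -1 + (-E**2 - E*(-81 - E))/2 = -1 + (-E**2/2 - E*(-81 - E)/2) = -1 - E**2/2 - E*(-81 - E)/2)
H(136)/(((15 - 88)*(-140))) = (-1 + (81/2)*136)/(((15 - 88)*(-140))) = (-1 + 5508)/((-73*(-140))) = 5507/10220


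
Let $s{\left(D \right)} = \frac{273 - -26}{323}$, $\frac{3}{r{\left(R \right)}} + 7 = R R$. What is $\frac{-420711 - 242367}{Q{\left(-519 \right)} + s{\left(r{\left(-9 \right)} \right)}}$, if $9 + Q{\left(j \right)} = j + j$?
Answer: $\frac{107087097}{168941} \approx 633.87$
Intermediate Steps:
$r{\left(R \right)} = \frac{3}{-7 + R^{2}}$ ($r{\left(R \right)} = \frac{3}{-7 + R R} = \frac{3}{-7 + R^{2}}$)
$s{\left(D \right)} = \frac{299}{323}$ ($s{\left(D \right)} = \left(273 + 26\right) \frac{1}{323} = 299 \cdot \frac{1}{323} = \frac{299}{323}$)
$Q{\left(j \right)} = -9 + 2 j$ ($Q{\left(j \right)} = -9 + \left(j + j\right) = -9 + 2 j$)
$\frac{-420711 - 242367}{Q{\left(-519 \right)} + s{\left(r{\left(-9 \right)} \right)}} = \frac{-420711 - 242367}{\left(-9 + 2 \left(-519\right)\right) + \frac{299}{323}} = - \frac{663078}{\left(-9 - 1038\right) + \frac{299}{323}} = - \frac{663078}{-1047 + \frac{299}{323}} = - \frac{663078}{- \frac{337882}{323}} = \left(-663078\right) \left(- \frac{323}{337882}\right) = \frac{107087097}{168941}$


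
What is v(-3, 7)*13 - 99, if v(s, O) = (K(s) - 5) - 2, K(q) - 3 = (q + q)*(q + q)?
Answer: 317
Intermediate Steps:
K(q) = 3 + 4*q² (K(q) = 3 + (q + q)*(q + q) = 3 + (2*q)*(2*q) = 3 + 4*q²)
v(s, O) = -4 + 4*s² (v(s, O) = ((3 + 4*s²) - 5) - 2 = (-2 + 4*s²) - 2 = -4 + 4*s²)
v(-3, 7)*13 - 99 = (-4 + 4*(-3)²)*13 - 99 = (-4 + 4*9)*13 - 99 = (-4 + 36)*13 - 99 = 32*13 - 99 = 416 - 99 = 317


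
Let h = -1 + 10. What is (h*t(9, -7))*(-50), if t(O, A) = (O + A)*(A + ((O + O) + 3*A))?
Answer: 9000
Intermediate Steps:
h = 9
t(O, A) = (A + O)*(2*O + 4*A) (t(O, A) = (A + O)*(A + (2*O + 3*A)) = (A + O)*(2*O + 4*A))
(h*t(9, -7))*(-50) = (9*(2*9² + 4*(-7)² + 6*(-7)*9))*(-50) = (9*(2*81 + 4*49 - 378))*(-50) = (9*(162 + 196 - 378))*(-50) = (9*(-20))*(-50) = -180*(-50) = 9000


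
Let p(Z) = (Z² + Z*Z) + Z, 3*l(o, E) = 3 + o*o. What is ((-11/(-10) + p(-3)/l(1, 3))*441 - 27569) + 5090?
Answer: -340653/20 ≈ -17033.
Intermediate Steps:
l(o, E) = 1 + o²/3 (l(o, E) = (3 + o*o)/3 = (3 + o²)/3 = 1 + o²/3)
p(Z) = Z + 2*Z² (p(Z) = (Z² + Z²) + Z = 2*Z² + Z = Z + 2*Z²)
((-11/(-10) + p(-3)/l(1, 3))*441 - 27569) + 5090 = ((-11/(-10) + (-3*(1 + 2*(-3)))/(1 + (⅓)*1²))*441 - 27569) + 5090 = ((-11*(-⅒) + (-3*(1 - 6))/(1 + (⅓)*1))*441 - 27569) + 5090 = ((11/10 + (-3*(-5))/(1 + ⅓))*441 - 27569) + 5090 = ((11/10 + 15/(4/3))*441 - 27569) + 5090 = ((11/10 + 15*(¾))*441 - 27569) + 5090 = ((11/10 + 45/4)*441 - 27569) + 5090 = ((247/20)*441 - 27569) + 5090 = (108927/20 - 27569) + 5090 = -442453/20 + 5090 = -340653/20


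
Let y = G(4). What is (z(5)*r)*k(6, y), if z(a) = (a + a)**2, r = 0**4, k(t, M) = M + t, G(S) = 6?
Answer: 0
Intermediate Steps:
y = 6
r = 0
z(a) = 4*a**2 (z(a) = (2*a)**2 = 4*a**2)
(z(5)*r)*k(6, y) = ((4*5**2)*0)*(6 + 6) = ((4*25)*0)*12 = (100*0)*12 = 0*12 = 0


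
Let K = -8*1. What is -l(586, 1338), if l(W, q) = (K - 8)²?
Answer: -256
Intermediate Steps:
K = -8
l(W, q) = 256 (l(W, q) = (-8 - 8)² = (-16)² = 256)
-l(586, 1338) = -1*256 = -256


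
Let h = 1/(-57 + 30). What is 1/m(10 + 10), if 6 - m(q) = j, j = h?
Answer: 27/163 ≈ 0.16564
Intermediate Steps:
h = -1/27 (h = 1/(-27) = -1/27 ≈ -0.037037)
j = -1/27 ≈ -0.037037
m(q) = 163/27 (m(q) = 6 - 1*(-1/27) = 6 + 1/27 = 163/27)
1/m(10 + 10) = 1/(163/27) = 27/163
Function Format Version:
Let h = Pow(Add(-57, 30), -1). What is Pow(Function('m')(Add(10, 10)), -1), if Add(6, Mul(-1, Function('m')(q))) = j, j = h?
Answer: Rational(27, 163) ≈ 0.16564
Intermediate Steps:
h = Rational(-1, 27) (h = Pow(-27, -1) = Rational(-1, 27) ≈ -0.037037)
j = Rational(-1, 27) ≈ -0.037037
Function('m')(q) = Rational(163, 27) (Function('m')(q) = Add(6, Mul(-1, Rational(-1, 27))) = Add(6, Rational(1, 27)) = Rational(163, 27))
Pow(Function('m')(Add(10, 10)), -1) = Pow(Rational(163, 27), -1) = Rational(27, 163)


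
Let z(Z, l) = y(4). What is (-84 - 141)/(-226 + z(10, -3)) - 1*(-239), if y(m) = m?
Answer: 17761/74 ≈ 240.01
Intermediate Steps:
z(Z, l) = 4
(-84 - 141)/(-226 + z(10, -3)) - 1*(-239) = (-84 - 141)/(-226 + 4) - 1*(-239) = -225/(-222) + 239 = -225*(-1/222) + 239 = 75/74 + 239 = 17761/74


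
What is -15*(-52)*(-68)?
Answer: -53040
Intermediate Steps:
-15*(-52)*(-68) = 780*(-68) = -53040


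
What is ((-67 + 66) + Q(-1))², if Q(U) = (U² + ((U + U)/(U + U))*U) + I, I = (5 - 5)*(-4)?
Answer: 1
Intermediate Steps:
I = 0 (I = 0*(-4) = 0)
Q(U) = U + U² (Q(U) = (U² + ((U + U)/(U + U))*U) + 0 = (U² + ((2*U)/((2*U)))*U) + 0 = (U² + ((2*U)*(1/(2*U)))*U) + 0 = (U² + 1*U) + 0 = (U² + U) + 0 = (U + U²) + 0 = U + U²)
((-67 + 66) + Q(-1))² = ((-67 + 66) - (1 - 1))² = (-1 - 1*0)² = (-1 + 0)² = (-1)² = 1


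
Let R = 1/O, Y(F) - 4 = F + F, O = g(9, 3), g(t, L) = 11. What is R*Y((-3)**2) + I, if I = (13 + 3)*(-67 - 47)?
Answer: -1822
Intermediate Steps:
I = -1824 (I = 16*(-114) = -1824)
O = 11
Y(F) = 4 + 2*F (Y(F) = 4 + (F + F) = 4 + 2*F)
R = 1/11 ≈ 0.090909
R*Y((-3)**2) + I = (4 + 2*(-3)**2)/11 - 1824 = (4 + 2*9)/11 - 1824 = (4 + 18)/11 - 1824 = (1/11)*22 - 1824 = 2 - 1824 = -1822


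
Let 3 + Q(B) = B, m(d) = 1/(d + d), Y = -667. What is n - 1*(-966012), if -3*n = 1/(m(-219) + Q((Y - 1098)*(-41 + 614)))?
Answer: 427914746195246/442970425 ≈ 9.6601e+5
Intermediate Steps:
m(d) = 1/(2*d)
Q(B) = -3 + B
n = 146/442970425 (n = -1/(3*((½)/(-219) + (-3 + (-667 - 1098)*(-41 + 614)))) = -1/(3*((½)*(-1/219) + (-3 - 1765*573))) = -1/(3*(-1/438 + (-3 - 1011345))) = -1/(3*(-1/438 - 1011348)) = -1/(3*(-442970425/438)) = -⅓*(-438/442970425) = 146/442970425 ≈ 3.2959e-7)
n - 1*(-966012) = 146/442970425 - 1*(-966012) = 146/442970425 + 966012 = 427914746195246/442970425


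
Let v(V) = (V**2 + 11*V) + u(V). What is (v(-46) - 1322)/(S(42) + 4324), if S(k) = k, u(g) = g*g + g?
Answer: 1179/2183 ≈ 0.54008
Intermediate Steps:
u(g) = g + g**2 (u(g) = g**2 + g = g + g**2)
v(V) = V**2 + 11*V + V*(1 + V) (v(V) = (V**2 + 11*V) + V*(1 + V) = V**2 + 11*V + V*(1 + V))
(v(-46) - 1322)/(S(42) + 4324) = (2*(-46)*(6 - 46) - 1322)/(42 + 4324) = (2*(-46)*(-40) - 1322)/4366 = (3680 - 1322)*(1/4366) = 2358*(1/4366) = 1179/2183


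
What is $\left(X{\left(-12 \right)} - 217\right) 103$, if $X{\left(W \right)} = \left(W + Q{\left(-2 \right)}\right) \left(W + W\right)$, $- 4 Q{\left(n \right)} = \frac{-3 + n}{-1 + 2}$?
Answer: $4223$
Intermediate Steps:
$Q{\left(n \right)} = \frac{3}{4} - \frac{n}{4}$ ($Q{\left(n \right)} = - \frac{\left(-3 + n\right) \frac{1}{-1 + 2}}{4} = - \frac{\left(-3 + n\right) 1^{-1}}{4} = - \frac{\left(-3 + n\right) 1}{4} = - \frac{-3 + n}{4} = \frac{3}{4} - \frac{n}{4}$)
$X{\left(W \right)} = 2 W \left(\frac{5}{4} + W\right)$ ($X{\left(W \right)} = \left(W + \left(\frac{3}{4} - - \frac{1}{2}\right)\right) \left(W + W\right) = \left(W + \left(\frac{3}{4} + \frac{1}{2}\right)\right) 2 W = \left(W + \frac{5}{4}\right) 2 W = \left(\frac{5}{4} + W\right) 2 W = 2 W \left(\frac{5}{4} + W\right)$)
$\left(X{\left(-12 \right)} - 217\right) 103 = \left(\frac{1}{2} \left(-12\right) \left(5 + 4 \left(-12\right)\right) - 217\right) 103 = \left(\frac{1}{2} \left(-12\right) \left(5 - 48\right) - 217\right) 103 = \left(\frac{1}{2} \left(-12\right) \left(-43\right) - 217\right) 103 = \left(258 - 217\right) 103 = 41 \cdot 103 = 4223$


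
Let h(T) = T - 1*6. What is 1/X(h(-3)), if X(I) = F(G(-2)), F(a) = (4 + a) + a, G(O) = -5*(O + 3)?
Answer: -1/6 ≈ -0.16667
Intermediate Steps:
G(O) = -15 - 5*O (G(O) = -5*(3 + O) = -15 - 5*O)
h(T) = -6 + T (h(T) = T - 6 = -6 + T)
F(a) = 4 + 2*a
X(I) = -6 (X(I) = 4 + 2*(-15 - 5*(-2)) = 4 + 2*(-15 + 10) = 4 + 2*(-5) = 4 - 10 = -6)
1/X(h(-3)) = 1/(-6) = -1/6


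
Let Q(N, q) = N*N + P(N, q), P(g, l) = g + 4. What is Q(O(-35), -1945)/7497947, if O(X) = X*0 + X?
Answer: 1194/7497947 ≈ 0.00015924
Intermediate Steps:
P(g, l) = 4 + g
O(X) = X (O(X) = 0 + X = X)
Q(N, q) = 4 + N + N² (Q(N, q) = N*N + (4 + N) = N² + (4 + N) = 4 + N + N²)
Q(O(-35), -1945)/7497947 = (4 - 35 + (-35)²)/7497947 = (4 - 35 + 1225)*(1/7497947) = 1194*(1/7497947) = 1194/7497947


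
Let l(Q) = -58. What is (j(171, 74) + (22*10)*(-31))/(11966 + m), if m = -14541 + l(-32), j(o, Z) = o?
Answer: 6649/2633 ≈ 2.5253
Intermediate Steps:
m = -14599 (m = -14541 - 58 = -14599)
(j(171, 74) + (22*10)*(-31))/(11966 + m) = (171 + (22*10)*(-31))/(11966 - 14599) = (171 + 220*(-31))/(-2633) = (171 - 6820)*(-1/2633) = -6649*(-1/2633) = 6649/2633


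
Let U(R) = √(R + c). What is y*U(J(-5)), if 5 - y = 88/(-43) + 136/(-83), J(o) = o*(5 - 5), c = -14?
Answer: 30997*I*√14/3569 ≈ 32.497*I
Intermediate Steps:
J(o) = 0 (J(o) = o*0 = 0)
y = 30997/3569 (y = 5 - (88/(-43) + 136/(-83)) = 5 - (88*(-1/43) + 136*(-1/83)) = 5 - (-88/43 - 136/83) = 5 - 1*(-13152/3569) = 5 + 13152/3569 = 30997/3569 ≈ 8.6851)
U(R) = √(-14 + R) (U(R) = √(R - 14) = √(-14 + R))
y*U(J(-5)) = 30997*√(-14 + 0)/3569 = 30997*√(-14)/3569 = 30997*(I*√14)/3569 = 30997*I*√14/3569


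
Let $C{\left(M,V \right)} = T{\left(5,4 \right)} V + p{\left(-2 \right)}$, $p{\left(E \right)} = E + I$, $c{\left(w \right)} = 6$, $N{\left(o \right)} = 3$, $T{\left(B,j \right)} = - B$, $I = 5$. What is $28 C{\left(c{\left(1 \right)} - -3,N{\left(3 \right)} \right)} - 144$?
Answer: $-480$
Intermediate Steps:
$p{\left(E \right)} = 5 + E$ ($p{\left(E \right)} = E + 5 = 5 + E$)
$C{\left(M,V \right)} = 3 - 5 V$ ($C{\left(M,V \right)} = \left(-1\right) 5 V + \left(5 - 2\right) = - 5 V + 3 = 3 - 5 V$)
$28 C{\left(c{\left(1 \right)} - -3,N{\left(3 \right)} \right)} - 144 = 28 \left(3 - 15\right) - 144 = 28 \left(-12\right) - 144 = -336 - 144 = -480$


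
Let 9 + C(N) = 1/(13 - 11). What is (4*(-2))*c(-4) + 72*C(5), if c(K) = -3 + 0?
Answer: -588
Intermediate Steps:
c(K) = -3
C(N) = -17/2 (C(N) = -9 + 1/(13 - 11) = -9 + 1/2 = -9 + ½ = -17/2)
(4*(-2))*c(-4) + 72*C(5) = (4*(-2))*(-3) + 72*(-17/2) = -8*(-3) - 612 = 24 - 612 = -588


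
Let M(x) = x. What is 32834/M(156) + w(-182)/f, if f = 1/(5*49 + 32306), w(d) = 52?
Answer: 132043273/78 ≈ 1.6929e+6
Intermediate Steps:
f = 1/32551 (f = 1/(245 + 32306) = 1/32551 ≈ 3.0721e-5)
32834/M(156) + w(-182)/f = 32834/156 + 52/(1/32551) = 32834*(1/156) + 52*32551 = 16417/78 + 1692652 = 132043273/78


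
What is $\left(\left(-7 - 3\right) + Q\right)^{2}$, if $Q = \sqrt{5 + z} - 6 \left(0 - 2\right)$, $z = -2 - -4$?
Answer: $\left(2 + \sqrt{7}\right)^{2} \approx 21.583$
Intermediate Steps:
$z = 2$ ($z = -2 + 4 = 2$)
$Q = 12 + \sqrt{7}$ ($Q = \sqrt{5 + 2} - 6 \left(0 - 2\right) = \sqrt{7} - 6 \left(-2\right) = \sqrt{7} - -12 = \sqrt{7} + 12 = 12 + \sqrt{7} \approx 14.646$)
$\left(\left(-7 - 3\right) + Q\right)^{2} = \left(\left(-7 - 3\right) + \left(12 + \sqrt{7}\right)\right)^{2} = \left(-10 + \left(12 + \sqrt{7}\right)\right)^{2} = \left(2 + \sqrt{7}\right)^{2}$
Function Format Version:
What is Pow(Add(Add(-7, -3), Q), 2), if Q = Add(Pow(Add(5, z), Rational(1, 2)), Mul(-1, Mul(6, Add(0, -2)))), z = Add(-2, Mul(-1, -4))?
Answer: Pow(Add(2, Pow(7, Rational(1, 2))), 2) ≈ 21.583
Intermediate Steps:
z = 2 (z = Add(-2, 4) = 2)
Q = Add(12, Pow(7, Rational(1, 2))) (Q = Add(Pow(Add(5, 2), Rational(1, 2)), Mul(-1, Mul(6, Add(0, -2)))) = Add(Pow(7, Rational(1, 2)), Mul(-1, Mul(6, -2))) = Add(Pow(7, Rational(1, 2)), Mul(-1, -12)) = Add(Pow(7, Rational(1, 2)), 12) = Add(12, Pow(7, Rational(1, 2))) ≈ 14.646)
Pow(Add(Add(-7, -3), Q), 2) = Pow(Add(Add(-7, -3), Add(12, Pow(7, Rational(1, 2)))), 2) = Pow(Add(-10, Add(12, Pow(7, Rational(1, 2)))), 2) = Pow(Add(2, Pow(7, Rational(1, 2))), 2)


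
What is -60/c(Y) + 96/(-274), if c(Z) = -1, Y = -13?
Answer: 8172/137 ≈ 59.650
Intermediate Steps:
-60/c(Y) + 96/(-274) = -60/(-1) + 96/(-274) = -60*(-1) + 96*(-1/274) = 60 - 48/137 = 8172/137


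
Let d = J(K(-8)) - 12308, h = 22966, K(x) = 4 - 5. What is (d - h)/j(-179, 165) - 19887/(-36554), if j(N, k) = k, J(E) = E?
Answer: -36747457/172326 ≈ -213.24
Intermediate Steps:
K(x) = -1
d = -12309 (d = -1 - 12308 = -12309)
(d - h)/j(-179, 165) - 19887/(-36554) = (-12309 - 1*22966)/165 - 19887/(-36554) = (-12309 - 22966)*(1/165) - 19887*(-1/36554) = -35275*1/165 + 2841/5222 = -7055/33 + 2841/5222 = -36747457/172326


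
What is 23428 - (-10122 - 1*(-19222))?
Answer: 14328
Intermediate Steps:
23428 - (-10122 - 1*(-19222)) = 23428 - (-10122 + 19222) = 23428 - 1*9100 = 23428 - 9100 = 14328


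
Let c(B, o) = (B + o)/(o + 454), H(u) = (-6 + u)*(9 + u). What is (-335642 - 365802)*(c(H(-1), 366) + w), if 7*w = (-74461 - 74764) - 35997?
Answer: 5326761176614/287 ≈ 1.8560e+10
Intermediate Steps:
w = -185222/7 (w = ((-74461 - 74764) - 35997)/7 = (-149225 - 35997)/7 = (⅐)*(-185222) = -185222/7 ≈ -26460.)
c(B, o) = (B + o)/(454 + o)
(-335642 - 365802)*(c(H(-1), 366) + w) = (-335642 - 365802)*(((-54 + (-1)² + 3*(-1)) + 366)/(454 + 366) - 185222/7) = -701444*(((-54 + 1 - 3) + 366)/820 - 185222/7) = -701444*((-56 + 366)/820 - 185222/7) = -701444*((1/820)*310 - 185222/7) = -701444*(31/82 - 185222/7) = -701444*(-15187987/574) = 5326761176614/287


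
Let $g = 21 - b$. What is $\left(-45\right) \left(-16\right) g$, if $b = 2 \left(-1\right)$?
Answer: $16560$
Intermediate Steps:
$b = -2$
$g = 23$ ($g = 21 - -2 = 21 + 2 = 23$)
$\left(-45\right) \left(-16\right) g = \left(-45\right) \left(-16\right) 23 = 720 \cdot 23 = 16560$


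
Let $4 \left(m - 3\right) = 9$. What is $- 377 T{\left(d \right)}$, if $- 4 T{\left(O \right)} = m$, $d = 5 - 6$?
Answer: $\frac{7917}{16} \approx 494.81$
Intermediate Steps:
$m = \frac{21}{4}$ ($m = 3 + \frac{1}{4} \cdot 9 = 3 + \frac{9}{4} = \frac{21}{4} \approx 5.25$)
$d = -1$ ($d = 5 - 6 = -1$)
$T{\left(O \right)} = - \frac{21}{16}$ ($T{\left(O \right)} = \left(- \frac{1}{4}\right) \frac{21}{4} = - \frac{21}{16}$)
$- 377 T{\left(d \right)} = \left(-377\right) \left(- \frac{21}{16}\right) = \frac{7917}{16}$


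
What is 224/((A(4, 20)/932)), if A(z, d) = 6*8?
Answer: 13048/3 ≈ 4349.3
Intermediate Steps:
A(z, d) = 48
224/((A(4, 20)/932)) = 224/((48/932)) = 224/((48*(1/932))) = 224/(12/233) = 224*(233/12) = 13048/3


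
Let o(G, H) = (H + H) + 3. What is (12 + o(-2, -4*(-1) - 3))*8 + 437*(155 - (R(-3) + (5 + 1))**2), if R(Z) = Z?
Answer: 63938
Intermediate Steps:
o(G, H) = 3 + 2*H (o(G, H) = 2*H + 3 = 3 + 2*H)
(12 + o(-2, -4*(-1) - 3))*8 + 437*(155 - (R(-3) + (5 + 1))**2) = (12 + (3 + 2*(-4*(-1) - 3)))*8 + 437*(155 - (-3 + (5 + 1))**2) = (12 + (3 + 2*(4 - 3)))*8 + 437*(155 - (-3 + 6)**2) = (12 + (3 + 2*1))*8 + 437*(155 - 1*3**2) = (12 + (3 + 2))*8 + 437*(155 - 1*9) = (12 + 5)*8 + 437*(155 - 9) = 17*8 + 437*146 = 136 + 63802 = 63938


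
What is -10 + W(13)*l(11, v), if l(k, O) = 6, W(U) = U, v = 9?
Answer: 68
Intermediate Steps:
-10 + W(13)*l(11, v) = -10 + 13*6 = -10 + 78 = 68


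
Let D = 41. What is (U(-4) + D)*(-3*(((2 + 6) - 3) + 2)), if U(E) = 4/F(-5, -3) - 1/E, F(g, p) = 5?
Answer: -17661/20 ≈ -883.05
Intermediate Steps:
U(E) = ⅘ - 1/E (U(E) = 4/5 - 1/E = 4*(⅕) - 1/E = ⅘ - 1/E)
(U(-4) + D)*(-3*(((2 + 6) - 3) + 2)) = ((⅘ - 1/(-4)) + 41)*(-3*(((2 + 6) - 3) + 2)) = ((⅘ - 1*(-¼)) + 41)*(-3*((8 - 3) + 2)) = ((⅘ + ¼) + 41)*(-3*(5 + 2)) = (21/20 + 41)*(-3*7) = (841/20)*(-21) = -17661/20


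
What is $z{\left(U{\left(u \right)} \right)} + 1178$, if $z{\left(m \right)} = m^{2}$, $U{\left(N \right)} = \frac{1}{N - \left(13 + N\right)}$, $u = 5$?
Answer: $\frac{199083}{169} \approx 1178.0$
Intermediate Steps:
$U{\left(N \right)} = - \frac{1}{13}$ ($U{\left(N \right)} = \frac{1}{-13} = - \frac{1}{13}$)
$z{\left(U{\left(u \right)} \right)} + 1178 = \left(- \frac{1}{13}\right)^{2} + 1178 = \frac{1}{169} + 1178 = \frac{199083}{169}$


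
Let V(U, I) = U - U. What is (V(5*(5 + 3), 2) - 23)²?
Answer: 529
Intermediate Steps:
V(U, I) = 0
(V(5*(5 + 3), 2) - 23)² = (0 - 23)² = (-23)² = 529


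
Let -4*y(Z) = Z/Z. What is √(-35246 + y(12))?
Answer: 3*I*√15665/2 ≈ 187.74*I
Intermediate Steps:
y(Z) = -¼ (y(Z) = -Z/(4*Z) = -¼*1 = -¼)
√(-35246 + y(12)) = √(-35246 - ¼) = √(-140985/4) = 3*I*√15665/2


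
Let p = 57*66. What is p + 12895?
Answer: 16657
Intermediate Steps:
p = 3762
p + 12895 = 3762 + 12895 = 16657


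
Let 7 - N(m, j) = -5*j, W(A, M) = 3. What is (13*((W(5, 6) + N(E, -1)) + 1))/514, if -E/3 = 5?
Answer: 39/257 ≈ 0.15175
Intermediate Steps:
E = -15 (E = -3*5 = -15)
N(m, j) = 7 + 5*j (N(m, j) = 7 - (-5)*j = 7 + 5*j)
(13*((W(5, 6) + N(E, -1)) + 1))/514 = (13*((3 + (7 + 5*(-1))) + 1))/514 = (13*((3 + (7 - 5)) + 1))*(1/514) = (13*((3 + 2) + 1))*(1/514) = (13*(5 + 1))*(1/514) = (13*6)*(1/514) = 78*(1/514) = 39/257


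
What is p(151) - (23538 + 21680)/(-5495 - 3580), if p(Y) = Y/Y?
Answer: 54293/9075 ≈ 5.9827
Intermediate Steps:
p(Y) = 1
p(151) - (23538 + 21680)/(-5495 - 3580) = 1 - (23538 + 21680)/(-5495 - 3580) = 1 - 45218/(-9075) = 1 - 45218*(-1)/9075 = 1 - 1*(-45218/9075) = 1 + 45218/9075 = 54293/9075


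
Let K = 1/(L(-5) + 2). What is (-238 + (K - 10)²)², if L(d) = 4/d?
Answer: 30724849/1296 ≈ 23707.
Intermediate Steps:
K = ⅚ (K = 1/(4/(-5) + 2) = 1/(4*(-⅕) + 2) = 1/(-⅘ + 2) = 1/(6/5) = ⅚ ≈ 0.83333)
(-238 + (K - 10)²)² = (-238 + (⅚ - 10)²)² = (-238 + (-55/6)²)² = (-238 + 3025/36)² = (-5543/36)² = 30724849/1296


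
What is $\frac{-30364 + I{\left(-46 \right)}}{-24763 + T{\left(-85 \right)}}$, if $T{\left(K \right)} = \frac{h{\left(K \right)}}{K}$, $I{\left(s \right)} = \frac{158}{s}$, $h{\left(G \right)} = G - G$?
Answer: $\frac{698451}{569549} \approx 1.2263$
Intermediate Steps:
$h{\left(G \right)} = 0$
$T{\left(K \right)} = 0$ ($T{\left(K \right)} = \frac{0}{K} = 0$)
$\frac{-30364 + I{\left(-46 \right)}}{-24763 + T{\left(-85 \right)}} = \frac{-30364 + \frac{158}{-46}}{-24763 + 0} = \frac{-30364 + 158 \left(- \frac{1}{46}\right)}{-24763} = \left(-30364 - \frac{79}{23}\right) \left(- \frac{1}{24763}\right) = \left(- \frac{698451}{23}\right) \left(- \frac{1}{24763}\right) = \frac{698451}{569549}$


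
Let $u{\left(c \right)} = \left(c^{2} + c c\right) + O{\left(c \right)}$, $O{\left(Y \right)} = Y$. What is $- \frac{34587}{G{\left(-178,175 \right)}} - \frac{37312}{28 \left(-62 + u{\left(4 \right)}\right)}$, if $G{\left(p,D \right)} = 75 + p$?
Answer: $\frac{3627809}{9373} \approx 387.05$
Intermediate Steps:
$u{\left(c \right)} = c + 2 c^{2}$ ($u{\left(c \right)} = \left(c^{2} + c c\right) + c = \left(c^{2} + c^{2}\right) + c = 2 c^{2} + c = c + 2 c^{2}$)
$- \frac{34587}{G{\left(-178,175 \right)}} - \frac{37312}{28 \left(-62 + u{\left(4 \right)}\right)} = - \frac{34587}{75 - 178} - \frac{37312}{28 \left(-62 + 4 \left(1 + 2 \cdot 4\right)\right)} = - \frac{34587}{-103} - \frac{37312}{28 \left(-62 + 4 \left(1 + 8\right)\right)} = \left(-34587\right) \left(- \frac{1}{103}\right) - \frac{37312}{28 \left(-62 + 4 \cdot 9\right)} = \frac{34587}{103} - \frac{37312}{28 \left(-62 + 36\right)} = \frac{34587}{103} - \frac{37312}{28 \left(-26\right)} = \frac{34587}{103} - \frac{37312}{-728} = \frac{34587}{103} - - \frac{4664}{91} = \frac{34587}{103} + \frac{4664}{91} = \frac{3627809}{9373}$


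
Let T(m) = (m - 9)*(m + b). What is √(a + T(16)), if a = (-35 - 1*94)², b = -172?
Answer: √15549 ≈ 124.70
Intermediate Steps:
T(m) = (-172 + m)*(-9 + m) (T(m) = (m - 9)*(m - 172) = (-9 + m)*(-172 + m) = (-172 + m)*(-9 + m))
a = 16641 (a = (-35 - 94)² = (-129)² = 16641)
√(a + T(16)) = √(16641 + (1548 + 16² - 181*16)) = √(16641 + (1548 + 256 - 2896)) = √(16641 - 1092) = √15549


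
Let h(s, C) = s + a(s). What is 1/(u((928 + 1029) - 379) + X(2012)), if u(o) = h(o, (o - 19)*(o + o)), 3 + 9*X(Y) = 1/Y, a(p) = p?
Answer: 18108/57142813 ≈ 0.00031689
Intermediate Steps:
h(s, C) = 2*s (h(s, C) = s + s = 2*s)
X(Y) = -⅓ + 1/(9*Y)
u(o) = 2*o
1/(u((928 + 1029) - 379) + X(2012)) = 1/(2*((928 + 1029) - 379) + (⅑)*(1 - 3*2012)/2012) = 1/(2*(1957 - 379) + (⅑)*(1/2012)*(1 - 6036)) = 1/(2*1578 + (⅑)*(1/2012)*(-6035)) = 1/(3156 - 6035/18108) = 1/(57142813/18108) = 18108/57142813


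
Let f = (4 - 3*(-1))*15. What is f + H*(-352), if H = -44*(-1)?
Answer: -15383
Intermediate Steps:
f = 105 (f = (4 + 3)*15 = 7*15 = 105)
H = 44
f + H*(-352) = 105 + 44*(-352) = 105 - 15488 = -15383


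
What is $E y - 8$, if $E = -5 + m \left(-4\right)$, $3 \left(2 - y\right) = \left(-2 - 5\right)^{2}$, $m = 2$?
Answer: $\frac{535}{3} \approx 178.33$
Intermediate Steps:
$y = - \frac{43}{3}$ ($y = 2 - \frac{\left(-2 - 5\right)^{2}}{3} = 2 - \frac{\left(-7\right)^{2}}{3} = 2 - \frac{49}{3} = - \frac{43}{3} \approx -14.333$)
$E = -13$ ($E = -5 + 2 \left(-4\right) = -5 - 8 = -13$)
$E y - 8 = \left(-13\right) \left(- \frac{43}{3}\right) - 8 = \frac{559}{3} - 8 = \frac{535}{3}$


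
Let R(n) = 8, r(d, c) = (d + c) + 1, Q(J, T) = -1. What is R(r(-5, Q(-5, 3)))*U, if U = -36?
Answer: -288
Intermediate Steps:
r(d, c) = 1 + c + d (r(d, c) = (c + d) + 1 = 1 + c + d)
R(r(-5, Q(-5, 3)))*U = 8*(-36) = -288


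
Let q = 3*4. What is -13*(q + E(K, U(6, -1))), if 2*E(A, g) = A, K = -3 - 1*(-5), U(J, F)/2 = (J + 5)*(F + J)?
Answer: -169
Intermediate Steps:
U(J, F) = 2*(5 + J)*(F + J) (U(J, F) = 2*((J + 5)*(F + J)) = 2*((5 + J)*(F + J)) = 2*(5 + J)*(F + J))
K = 2 (K = -3 + 5 = 2)
q = 12
E(A, g) = A/2
-13*(q + E(K, U(6, -1))) = -13*(12 + (1/2)*2) = -13*(12 + 1) = -13*13 = -169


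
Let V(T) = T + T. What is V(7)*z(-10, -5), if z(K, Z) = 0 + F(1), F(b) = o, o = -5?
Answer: -70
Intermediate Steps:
F(b) = -5
V(T) = 2*T
z(K, Z) = -5 (z(K, Z) = 0 - 5 = -5)
V(7)*z(-10, -5) = (2*7)*(-5) = 14*(-5) = -70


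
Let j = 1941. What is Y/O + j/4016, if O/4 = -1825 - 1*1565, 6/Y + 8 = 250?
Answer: 132695963/274553840 ≈ 0.48331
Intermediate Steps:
Y = 3/121 (Y = 6/(-8 + 250) = 6/242 = 6*(1/242) = 3/121 ≈ 0.024793)
O = -13560 (O = 4*(-1825 - 1*1565) = 4*(-1825 - 1565) = 4*(-3390) = -13560)
Y/O + j/4016 = (3/121)/(-13560) + 1941/4016 = (3/121)*(-1/13560) + 1941*(1/4016) = -1/546920 + 1941/4016 = 132695963/274553840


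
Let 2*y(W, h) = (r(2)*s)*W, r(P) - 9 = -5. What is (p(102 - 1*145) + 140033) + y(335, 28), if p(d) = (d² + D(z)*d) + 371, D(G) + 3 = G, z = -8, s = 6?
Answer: 146746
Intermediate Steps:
r(P) = 4 (r(P) = 9 - 5 = 4)
y(W, h) = 12*W (y(W, h) = ((4*6)*W)/2 = (24*W)/2 = 12*W)
D(G) = -3 + G
p(d) = 371 + d² - 11*d (p(d) = (d² + (-3 - 8)*d) + 371 = (d² - 11*d) + 371 = 371 + d² - 11*d)
(p(102 - 1*145) + 140033) + y(335, 28) = ((371 + (102 - 1*145)² - 11*(102 - 1*145)) + 140033) + 12*335 = ((371 + (102 - 145)² - 11*(102 - 145)) + 140033) + 4020 = ((371 + (-43)² - 11*(-43)) + 140033) + 4020 = ((371 + 1849 + 473) + 140033) + 4020 = (2693 + 140033) + 4020 = 142726 + 4020 = 146746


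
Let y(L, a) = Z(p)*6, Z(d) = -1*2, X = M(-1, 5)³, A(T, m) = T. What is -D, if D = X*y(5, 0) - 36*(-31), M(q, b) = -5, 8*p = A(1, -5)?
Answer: -2616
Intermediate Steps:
p = ⅛ (p = (⅛)*1 = ⅛ ≈ 0.12500)
X = -125 (X = (-5)³ = -125)
Z(d) = -2
y(L, a) = -12 (y(L, a) = -2*6 = -12)
D = 2616 (D = -125*(-12) - 36*(-31) = 1500 + 1116 = 2616)
-D = -1*2616 = -2616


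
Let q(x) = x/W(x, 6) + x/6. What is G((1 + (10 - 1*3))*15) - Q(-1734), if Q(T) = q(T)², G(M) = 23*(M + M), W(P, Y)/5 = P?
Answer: -1947136/25 ≈ -77886.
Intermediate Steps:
W(P, Y) = 5*P
G(M) = 46*M (G(M) = 23*(2*M) = 46*M)
q(x) = ⅕ + x/6 (q(x) = x/((5*x)) + x/6 = x*(1/(5*x)) + x*(⅙) = ⅕ + x/6)
Q(T) = (⅕ + T/6)²
G((1 + (10 - 1*3))*15) - Q(-1734) = 46*((1 + (10 - 1*3))*15) - (6 + 5*(-1734))²/900 = 46*((1 + (10 - 3))*15) - (6 - 8670)²/900 = 46*((1 + 7)*15) - (-8664)²/900 = 46*(8*15) - 75064896/900 = 46*120 - 1*2085136/25 = 5520 - 2085136/25 = -1947136/25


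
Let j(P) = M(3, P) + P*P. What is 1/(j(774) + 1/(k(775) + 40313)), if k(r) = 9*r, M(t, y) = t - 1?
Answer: 47288/28329200465 ≈ 1.6692e-6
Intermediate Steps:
M(t, y) = -1 + t
j(P) = 2 + P² (j(P) = (-1 + 3) + P*P = 2 + P²)
1/(j(774) + 1/(k(775) + 40313)) = 1/((2 + 774²) + 1/(9*775 + 40313)) = 1/((2 + 599076) + 1/(6975 + 40313)) = 1/(599078 + 1/47288) = 1/(28329200465/47288) = 47288/28329200465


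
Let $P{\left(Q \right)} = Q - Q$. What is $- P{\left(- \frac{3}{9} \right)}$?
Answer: $0$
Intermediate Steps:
$P{\left(Q \right)} = 0$
$- P{\left(- \frac{3}{9} \right)} = \left(-1\right) 0 = 0$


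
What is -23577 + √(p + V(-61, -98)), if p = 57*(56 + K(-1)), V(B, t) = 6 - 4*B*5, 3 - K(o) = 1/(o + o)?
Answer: -23577 + √18470/2 ≈ -23509.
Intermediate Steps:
K(o) = 3 - 1/(2*o) (K(o) = 3 - 1/(o + o) = 3 - 1/(2*o))
V(B, t) = 6 - 20*B
p = 6783/2 (p = 57*(56 + (3 - ½/(-1))) = 57*(56 + (3 - ½*(-1))) = 57*(56 + (3 + ½)) = 57*(56 + 7/2) = 57*(119/2) = 6783/2 ≈ 3391.5)
-23577 + √(p + V(-61, -98)) = -23577 + √(6783/2 + (6 - 20*(-61))) = -23577 + √(6783/2 + (6 + 1220)) = -23577 + √(6783/2 + 1226) = -23577 + √(9235/2) = -23577 + √18470/2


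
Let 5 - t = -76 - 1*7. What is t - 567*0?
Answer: 88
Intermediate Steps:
t = 88 (t = 5 - (-76 - 1*7) = 5 - (-76 - 7) = 5 - 1*(-83) = 5 + 83 = 88)
t - 567*0 = 88 - 567*0 = 88 - 81*0 = 88 + 0 = 88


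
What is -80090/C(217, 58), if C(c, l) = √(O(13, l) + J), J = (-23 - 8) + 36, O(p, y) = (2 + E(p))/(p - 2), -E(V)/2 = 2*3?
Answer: -16018*√55/3 ≈ -39598.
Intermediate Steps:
E(V) = -12 (E(V) = -4*3 = -2*6 = -12)
O(p, y) = -10/(-2 + p) (O(p, y) = (2 - 12)/(p - 2) = -10/(-2 + p))
J = 5 (J = -31 + 36 = 5)
C(c, l) = 3*√55/11 (C(c, l) = √(-10/(-2 + 13) + 5) = √(-10/11 + 5) = √(45/11) = 3*√55/11)
-80090/C(217, 58) = -80090*√55/15 = -16018*√55/3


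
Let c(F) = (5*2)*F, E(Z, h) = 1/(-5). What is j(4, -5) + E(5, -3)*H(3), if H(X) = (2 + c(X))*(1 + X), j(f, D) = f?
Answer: -108/5 ≈ -21.600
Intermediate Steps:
E(Z, h) = -⅕ (E(Z, h) = 1*(-⅕) = -⅕)
c(F) = 10*F
H(X) = (1 + X)*(2 + 10*X) (H(X) = (2 + 10*X)*(1 + X) = (1 + X)*(2 + 10*X))
j(4, -5) + E(5, -3)*H(3) = 4 - (2 + 10*3² + 12*3)/5 = 4 - (2 + 10*9 + 36)/5 = 4 - (2 + 90 + 36)/5 = 4 - ⅕*128 = 4 - 128/5 = -108/5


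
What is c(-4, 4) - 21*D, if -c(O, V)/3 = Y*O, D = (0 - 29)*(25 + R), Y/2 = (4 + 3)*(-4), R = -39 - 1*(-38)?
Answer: 13944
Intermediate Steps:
R = -1 (R = -39 + 38 = -1)
Y = -56 (Y = 2*((4 + 3)*(-4)) = 2*(7*(-4)) = 2*(-28) = -56)
D = -696 (D = (0 - 29)*(25 - 1) = -29*24 = -696)
c(O, V) = 168*O (c(O, V) = -(-168)*O = 168*O)
c(-4, 4) - 21*D = 168*(-4) - 21*(-696) = -672 + 14616 = 13944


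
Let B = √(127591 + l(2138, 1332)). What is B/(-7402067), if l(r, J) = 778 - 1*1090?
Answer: -√127279/7402067 ≈ -4.8198e-5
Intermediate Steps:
l(r, J) = -312 (l(r, J) = 778 - 1090 = -312)
B = √127279 (B = √(127591 - 312) = √127279 ≈ 356.76)
B/(-7402067) = √127279/(-7402067) = √127279*(-1/7402067) = -√127279/7402067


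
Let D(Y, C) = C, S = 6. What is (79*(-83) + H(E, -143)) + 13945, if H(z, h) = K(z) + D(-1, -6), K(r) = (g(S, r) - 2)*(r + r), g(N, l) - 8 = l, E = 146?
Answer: 51766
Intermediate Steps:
g(N, l) = 8 + l
K(r) = 2*r*(6 + r) (K(r) = ((8 + r) - 2)*(r + r) = (6 + r)*(2*r) = 2*r*(6 + r))
H(z, h) = -6 + 2*z*(6 + z) (H(z, h) = 2*z*(6 + z) - 6 = -6 + 2*z*(6 + z))
(79*(-83) + H(E, -143)) + 13945 = (79*(-83) + (-6 + 2*146*(6 + 146))) + 13945 = (-6557 + (-6 + 2*146*152)) + 13945 = (-6557 + (-6 + 44384)) + 13945 = (-6557 + 44378) + 13945 = 37821 + 13945 = 51766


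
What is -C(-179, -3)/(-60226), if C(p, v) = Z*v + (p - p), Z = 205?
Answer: -615/60226 ≈ -0.010212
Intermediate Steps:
C(p, v) = 205*v (C(p, v) = 205*v + (p - p) = 205*v + 0 = 205*v)
-C(-179, -3)/(-60226) = -205*(-3)/(-60226) = -1*(-615)*(-1/60226) = 615*(-1/60226) = -615/60226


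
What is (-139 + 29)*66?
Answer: -7260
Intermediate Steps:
(-139 + 29)*66 = -110*66 = -7260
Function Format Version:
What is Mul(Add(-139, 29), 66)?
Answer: -7260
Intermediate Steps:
Mul(Add(-139, 29), 66) = Mul(-110, 66) = -7260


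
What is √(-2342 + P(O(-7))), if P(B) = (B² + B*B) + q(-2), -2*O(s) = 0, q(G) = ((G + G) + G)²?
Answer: I*√2306 ≈ 48.021*I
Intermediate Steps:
q(G) = 9*G² (q(G) = (2*G + G)² = (3*G)² = 9*G²)
O(s) = 0 (O(s) = -½*0 = 0)
P(B) = 36 + 2*B² (P(B) = (B² + B*B) + 9*(-2)² = (B² + B²) + 9*4 = 2*B² + 36 = 36 + 2*B²)
√(-2342 + P(O(-7))) = √(-2342 + (36 + 2*0²)) = √(-2342 + (36 + 2*0)) = √(-2342 + (36 + 0)) = √(-2342 + 36) = √(-2306) = I*√2306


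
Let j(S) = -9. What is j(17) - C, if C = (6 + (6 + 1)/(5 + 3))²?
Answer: -3601/64 ≈ -56.266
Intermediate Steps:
C = 3025/64 (C = (6 + 7/8)² = (55/8)² = 3025/64 ≈ 47.266)
j(17) - C = -9 - 1*3025/64 = -9 - 3025/64 = -3601/64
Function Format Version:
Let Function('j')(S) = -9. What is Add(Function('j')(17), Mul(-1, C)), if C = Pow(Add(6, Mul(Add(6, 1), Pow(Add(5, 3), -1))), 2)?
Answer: Rational(-3601, 64) ≈ -56.266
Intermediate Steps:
C = Rational(3025, 64) (C = Pow(Add(6, Mul(7, Pow(8, -1))), 2) = Pow(Add(6, Mul(7, Rational(1, 8))), 2) = Pow(Add(6, Rational(7, 8)), 2) = Pow(Rational(55, 8), 2) = Rational(3025, 64) ≈ 47.266)
Add(Function('j')(17), Mul(-1, C)) = Add(-9, Mul(-1, Rational(3025, 64))) = Add(-9, Rational(-3025, 64)) = Rational(-3601, 64)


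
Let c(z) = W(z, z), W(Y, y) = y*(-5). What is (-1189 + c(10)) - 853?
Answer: -2092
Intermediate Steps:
W(Y, y) = -5*y
c(z) = -5*z
(-1189 + c(10)) - 853 = (-1189 - 5*10) - 853 = (-1189 - 50) - 853 = -1239 - 853 = -2092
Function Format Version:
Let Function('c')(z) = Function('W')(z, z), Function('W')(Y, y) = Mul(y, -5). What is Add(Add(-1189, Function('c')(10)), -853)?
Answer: -2092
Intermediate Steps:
Function('W')(Y, y) = Mul(-5, y)
Function('c')(z) = Mul(-5, z)
Add(Add(-1189, Function('c')(10)), -853) = Add(Add(-1189, Mul(-5, 10)), -853) = Add(Add(-1189, -50), -853) = Add(-1239, -853) = -2092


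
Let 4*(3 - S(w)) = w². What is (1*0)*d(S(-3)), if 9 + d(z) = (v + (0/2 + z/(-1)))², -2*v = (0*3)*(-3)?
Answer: 0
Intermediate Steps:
S(w) = 3 - w²/4
v = 0 (v = -0*3*(-3)/2 = -0*(-3) = -½*0 = 0)
d(z) = -9 + z² (d(z) = -9 + (0 + (0/2 + z/(-1)))² = -9 + (0 + (0*(½) + z*(-1)))² = -9 + (0 + (0 - z))² = -9 + (0 - z)² = -9 + (-z)² = -9 + z²)
(1*0)*d(S(-3)) = (1*0)*(-9 + (3 - ¼*(-3)²)²) = 0*(-9 + (3 - ¼*9)²) = 0*(-9 + (3 - 9/4)²) = 0*(-9 + (¾)²) = 0*(-9 + 9/16) = 0*(-135/16) = 0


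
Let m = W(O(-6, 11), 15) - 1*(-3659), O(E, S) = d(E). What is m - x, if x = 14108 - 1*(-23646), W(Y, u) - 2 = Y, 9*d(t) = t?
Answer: -102281/3 ≈ -34094.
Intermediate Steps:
d(t) = t/9
O(E, S) = E/9
W(Y, u) = 2 + Y
m = 10981/3 (m = (2 + (⅑)*(-6)) - 1*(-3659) = (2 - ⅔) + 3659 = 4/3 + 3659 = 10981/3 ≈ 3660.3)
x = 37754 (x = 14108 + 23646 = 37754)
m - x = 10981/3 - 1*37754 = 10981/3 - 37754 = -102281/3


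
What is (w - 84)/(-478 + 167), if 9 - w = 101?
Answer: 176/311 ≈ 0.56592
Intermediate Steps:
w = -92 (w = 9 - 1*101 = 9 - 101 = -92)
(w - 84)/(-478 + 167) = (-92 - 84)/(-478 + 167) = -176/(-311) = -176*(-1/311) = 176/311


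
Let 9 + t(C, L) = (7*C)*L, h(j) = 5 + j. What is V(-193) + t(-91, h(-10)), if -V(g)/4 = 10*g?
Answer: 10896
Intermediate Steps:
t(C, L) = -9 + 7*C*L (t(C, L) = -9 + (7*C)*L = -9 + 7*C*L)
V(g) = -40*g
V(-193) + t(-91, h(-10)) = -40*(-193) + (-9 + 7*(-91)*(5 - 10)) = 7720 + (-9 + 7*(-91)*(-5)) = 7720 + (-9 + 3185) = 7720 + 3176 = 10896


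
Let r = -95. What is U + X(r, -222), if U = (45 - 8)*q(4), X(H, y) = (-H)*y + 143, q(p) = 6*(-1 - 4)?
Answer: -22057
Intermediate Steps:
q(p) = -30 (q(p) = 6*(-5) = -30)
X(H, y) = 143 - H*y (X(H, y) = -H*y + 143 = 143 - H*y)
U = -1110 (U = (45 - 8)*(-30) = 37*(-30) = -1110)
U + X(r, -222) = -1110 + (143 - 1*(-95)*(-222)) = -1110 + (143 - 21090) = -1110 - 20947 = -22057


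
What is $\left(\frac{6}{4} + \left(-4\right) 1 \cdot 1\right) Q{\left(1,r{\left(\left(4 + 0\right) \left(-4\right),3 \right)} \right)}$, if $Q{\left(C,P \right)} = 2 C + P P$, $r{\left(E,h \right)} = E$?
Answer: $-645$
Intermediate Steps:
$Q{\left(C,P \right)} = P^{2} + 2 C$ ($Q{\left(C,P \right)} = 2 C + P^{2} = P^{2} + 2 C$)
$\left(\frac{6}{4} + \left(-4\right) 1 \cdot 1\right) Q{\left(1,r{\left(\left(4 + 0\right) \left(-4\right),3 \right)} \right)} = \left(\frac{6}{4} + \left(-4\right) 1 \cdot 1\right) \left(\left(\left(4 + 0\right) \left(-4\right)\right)^{2} + 2 \cdot 1\right) = \left(6 \cdot \frac{1}{4} - 4\right) \left(\left(4 \left(-4\right)\right)^{2} + 2\right) = \left(\frac{3}{2} - 4\right) \left(\left(-16\right)^{2} + 2\right) = - \frac{5 \left(256 + 2\right)}{2} = \left(- \frac{5}{2}\right) 258 = -645$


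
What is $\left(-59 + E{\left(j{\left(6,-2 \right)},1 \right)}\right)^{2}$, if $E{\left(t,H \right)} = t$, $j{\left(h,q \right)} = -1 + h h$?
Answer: $576$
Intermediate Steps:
$j{\left(h,q \right)} = -1 + h^{2}$
$\left(-59 + E{\left(j{\left(6,-2 \right)},1 \right)}\right)^{2} = \left(-59 - \left(1 - 6^{2}\right)\right)^{2} = \left(-59 + \left(-1 + 36\right)\right)^{2} = \left(-59 + 35\right)^{2} = \left(-24\right)^{2} = 576$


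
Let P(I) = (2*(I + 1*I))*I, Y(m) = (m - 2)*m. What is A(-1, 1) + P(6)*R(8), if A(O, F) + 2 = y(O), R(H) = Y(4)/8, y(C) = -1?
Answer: 141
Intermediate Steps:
Y(m) = m*(-2 + m) (Y(m) = (-2 + m)*m = m*(-2 + m))
R(H) = 1 (R(H) = (4*(-2 + 4))/8 = (4*2)*(⅛) = 8*(⅛) = 1)
A(O, F) = -3 (A(O, F) = -2 - 1 = -3)
P(I) = 4*I² (P(I) = (2*(I + I))*I = (2*(2*I))*I = (4*I)*I = 4*I²)
A(-1, 1) + P(6)*R(8) = -3 + (4*6²)*1 = -3 + (4*36)*1 = -3 + 144*1 = -3 + 144 = 141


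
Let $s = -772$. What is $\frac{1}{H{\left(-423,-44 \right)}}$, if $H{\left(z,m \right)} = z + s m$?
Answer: $\frac{1}{33545} \approx 2.9811 \cdot 10^{-5}$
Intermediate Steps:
$H{\left(z,m \right)} = z - 772 m$
$\frac{1}{H{\left(-423,-44 \right)}} = \frac{1}{-423 - -33968} = \frac{1}{-423 + 33968} = \frac{1}{33545}$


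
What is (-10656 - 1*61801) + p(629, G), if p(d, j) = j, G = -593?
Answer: -73050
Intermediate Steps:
(-10656 - 1*61801) + p(629, G) = (-10656 - 1*61801) - 593 = (-10656 - 61801) - 593 = -72457 - 593 = -73050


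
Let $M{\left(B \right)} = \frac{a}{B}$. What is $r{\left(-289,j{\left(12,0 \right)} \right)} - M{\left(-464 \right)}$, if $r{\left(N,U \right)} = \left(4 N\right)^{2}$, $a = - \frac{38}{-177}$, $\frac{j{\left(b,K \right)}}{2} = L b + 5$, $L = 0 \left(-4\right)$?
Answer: $\frac{54875301523}{41064} \approx 1.3363 \cdot 10^{6}$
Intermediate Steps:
$L = 0$
$j{\left(b,K \right)} = 10$ ($j{\left(b,K \right)} = 2 \left(0 b + 5\right) = 2 \left(0 + 5\right) = 2 \cdot 5 = 10$)
$a = \frac{38}{177}$ ($a = \left(-38\right) \left(- \frac{1}{177}\right) = \frac{38}{177} \approx 0.21469$)
$r{\left(N,U \right)} = 16 N^{2}$
$M{\left(B \right)} = \frac{38}{177 B}$
$r{\left(-289,j{\left(12,0 \right)} \right)} - M{\left(-464 \right)} = 16 \left(-289\right)^{2} - \frac{38}{177 \left(-464\right)} = 16 \cdot 83521 - \frac{38}{177} \left(- \frac{1}{464}\right) = 1336336 - - \frac{19}{41064} = 1336336 + \frac{19}{41064} = \frac{54875301523}{41064}$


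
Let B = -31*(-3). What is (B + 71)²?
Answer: 26896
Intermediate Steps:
B = 93 (B = -1*(-93) = 93)
(B + 71)² = (93 + 71)² = 164² = 26896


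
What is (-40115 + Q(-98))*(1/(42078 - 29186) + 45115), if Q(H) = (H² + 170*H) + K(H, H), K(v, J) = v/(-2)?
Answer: -13703609630941/6446 ≈ -2.1259e+9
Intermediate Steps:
K(v, J) = -v/2 (K(v, J) = v*(-½) = -v/2)
Q(H) = H² + 339*H/2 (Q(H) = (H² + 170*H) - H/2 = H² + 339*H/2)
(-40115 + Q(-98))*(1/(42078 - 29186) + 45115) = (-40115 + (½)*(-98)*(339 + 2*(-98)))*(1/(42078 - 29186) + 45115) = (-40115 + (½)*(-98)*(339 - 196))*(1/12892 + 45115) = (-40115 + (½)*(-98)*143)*(1/12892 + 45115) = (-40115 - 7007)*(581622581/12892) = -47122*581622581/12892 = -13703609630941/6446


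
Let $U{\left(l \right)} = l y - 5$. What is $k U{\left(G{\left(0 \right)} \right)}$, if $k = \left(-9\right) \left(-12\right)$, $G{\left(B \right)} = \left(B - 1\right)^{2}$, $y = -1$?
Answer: $-648$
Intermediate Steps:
$G{\left(B \right)} = \left(-1 + B\right)^{2}$
$U{\left(l \right)} = -5 - l$ ($U{\left(l \right)} = l \left(-1\right) - 5 = - l - 5 = -5 - l$)
$k = 108$
$k U{\left(G{\left(0 \right)} \right)} = 108 \left(-5 - \left(-1 + 0\right)^{2}\right) = 108 \left(-5 - \left(-1\right)^{2}\right) = 108 \left(-5 - 1\right) = 108 \left(-6\right) = -648$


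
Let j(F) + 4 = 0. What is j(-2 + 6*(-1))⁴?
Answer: 256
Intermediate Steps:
j(F) = -4 (j(F) = -4 + 0 = -4)
j(-2 + 6*(-1))⁴ = (-4)⁴ = 256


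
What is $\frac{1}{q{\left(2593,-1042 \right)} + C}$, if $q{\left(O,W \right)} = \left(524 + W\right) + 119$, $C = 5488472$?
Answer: $\frac{1}{5488073} \approx 1.8221 \cdot 10^{-7}$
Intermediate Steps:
$q{\left(O,W \right)} = 643 + W$
$\frac{1}{q{\left(2593,-1042 \right)} + C} = \frac{1}{\left(643 - 1042\right) + 5488472} = \frac{1}{-399 + 5488472} = \frac{1}{5488073}$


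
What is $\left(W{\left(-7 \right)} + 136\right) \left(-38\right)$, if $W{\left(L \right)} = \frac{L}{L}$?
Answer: $-5206$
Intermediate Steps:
$W{\left(L \right)} = 1$
$\left(W{\left(-7 \right)} + 136\right) \left(-38\right) = \left(1 + 136\right) \left(-38\right) = 137 \left(-38\right) = -5206$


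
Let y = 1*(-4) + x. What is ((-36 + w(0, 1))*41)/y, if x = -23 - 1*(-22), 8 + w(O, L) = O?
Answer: 1804/5 ≈ 360.80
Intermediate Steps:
w(O, L) = -8 + O
x = -1 (x = -23 + 22 = -1)
y = -5 (y = 1*(-4) - 1 = -4 - 1 = -5)
((-36 + w(0, 1))*41)/y = ((-36 + (-8 + 0))*41)/(-5) = ((-36 - 8)*41)*(-⅕) = -44*41*(-⅕) = -1804*(-⅕) = 1804/5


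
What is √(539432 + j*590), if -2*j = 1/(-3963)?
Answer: √8471979779493/3963 ≈ 734.46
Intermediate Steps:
j = 1/7926 (j = -½/(-3963) = -½*(-1/3963) = 1/7926 ≈ 0.00012617)
√(539432 + j*590) = √(539432 + (1/7926)*590) = √(539432 + 295/3963) = √(2137769311/3963) = √8471979779493/3963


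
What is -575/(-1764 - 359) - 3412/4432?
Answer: -1173819/2352284 ≈ -0.49901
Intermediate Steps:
-575/(-1764 - 359) - 3412/4432 = -575/(-2123) - 3412*1/4432 = -575*(-1/2123) - 853/1108 = 575/2123 - 853/1108 = -1173819/2352284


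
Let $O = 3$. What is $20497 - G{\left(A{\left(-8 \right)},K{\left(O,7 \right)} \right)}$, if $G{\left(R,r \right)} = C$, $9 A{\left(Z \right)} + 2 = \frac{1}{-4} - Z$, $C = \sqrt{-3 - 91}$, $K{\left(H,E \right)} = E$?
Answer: $20497 - i \sqrt{94} \approx 20497.0 - 9.6954 i$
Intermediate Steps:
$C = i \sqrt{94}$ ($C = \sqrt{-94} = i \sqrt{94} \approx 9.6954 i$)
$A{\left(Z \right)} = - \frac{1}{4} - \frac{Z}{9}$ ($A{\left(Z \right)} = - \frac{2}{9} + \frac{\frac{1}{-4} - Z}{9} = - \frac{2}{9} + \frac{- \frac{1}{4} - Z}{9} = - \frac{2}{9} - \left(\frac{1}{36} + \frac{Z}{9}\right) = - \frac{1}{4} - \frac{Z}{9}$)
$G{\left(R,r \right)} = i \sqrt{94}$
$20497 - G{\left(A{\left(-8 \right)},K{\left(O,7 \right)} \right)} = 20497 - i \sqrt{94}$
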